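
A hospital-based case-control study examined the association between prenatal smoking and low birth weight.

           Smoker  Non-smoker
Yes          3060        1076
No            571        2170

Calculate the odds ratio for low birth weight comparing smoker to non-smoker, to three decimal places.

10.808

Reading the table with exposure as columns: a = 3060 (Smoker, case), b = 571 (Smoker, non-case), c = 1076 (Non-smoker, case), d = 2170.
OR = (a·d)/(b·c) = (3060 × 2170) / (571 × 1076) = 6640200 / 614396 = 10.80769
The odds of low birth weight are about 10.81 times as high in the smoker group.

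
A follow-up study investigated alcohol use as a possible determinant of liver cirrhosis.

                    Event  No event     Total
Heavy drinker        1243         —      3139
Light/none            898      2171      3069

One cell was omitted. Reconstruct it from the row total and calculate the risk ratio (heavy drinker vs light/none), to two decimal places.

The missing cell is in the exposed row: 3139 − 1243 = 1896.
So a = 1243, b = 1896, c = 898, d = 2171.
RR = [a/(a+b)] / [c/(c+d)] = (1243/3139) / (898/3069) = 0.39599/0.29260 = 1.35332

1.35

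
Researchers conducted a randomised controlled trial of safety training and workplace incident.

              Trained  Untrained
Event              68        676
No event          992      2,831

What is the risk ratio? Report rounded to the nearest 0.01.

Reading the table with exposure as columns: a = 68 (Trained, case), b = 992 (Trained, non-case), c = 676 (Untrained, case), d = 2831.
Risk in exposed = 68/1060 = 0.06415; risk in unexposed = 676/3507 = 0.19276.
RR = 0.06415 / 0.19276 = 0.33281
The risk is 67% lower among the exposed than among the unexposed.

0.33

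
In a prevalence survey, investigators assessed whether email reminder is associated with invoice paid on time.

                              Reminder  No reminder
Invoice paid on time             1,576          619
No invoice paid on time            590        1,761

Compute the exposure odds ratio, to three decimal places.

Reading the table with exposure as columns: a = 1576 (Reminder, case), b = 590 (Reminder, non-case), c = 619 (No reminder, case), d = 1761.
OR = (a·d)/(b·c) = (1576 × 1761) / (590 × 619) = 2775336 / 365210 = 7.59929
The odds of invoice paid on time are about 7.60 times as high in the reminder group.

7.599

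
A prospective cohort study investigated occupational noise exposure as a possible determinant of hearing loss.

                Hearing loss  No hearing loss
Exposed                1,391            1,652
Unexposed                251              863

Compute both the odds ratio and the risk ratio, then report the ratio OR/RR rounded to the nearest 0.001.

Cells: a = 1391, b = 1652, c = 251, d = 863.
OR = (1391·863)/(1652·251) = 1200433/414652 = 2.89504
Risk in exposed = 1391/3043 = 0.45711; risk in unexposed = 251/1114 = 0.22531; RR = 2.02879
OR/RR = 2.89504 / 2.02879 = 1.42698
The outcome is not rare, so the OR lies further from 1 than the RR.

1.427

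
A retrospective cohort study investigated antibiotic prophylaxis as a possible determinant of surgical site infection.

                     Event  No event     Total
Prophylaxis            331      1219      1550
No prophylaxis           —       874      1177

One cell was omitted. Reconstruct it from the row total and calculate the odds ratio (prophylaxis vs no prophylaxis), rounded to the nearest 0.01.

0.78

The missing cell is in the unexposed row: 1177 − 874 = 303.
So a = 331, b = 1219, c = 303, d = 874.
OR = (a·d)/(b·c) = (331 × 874) / (1219 × 303) = 289294 / 369357 = 0.78324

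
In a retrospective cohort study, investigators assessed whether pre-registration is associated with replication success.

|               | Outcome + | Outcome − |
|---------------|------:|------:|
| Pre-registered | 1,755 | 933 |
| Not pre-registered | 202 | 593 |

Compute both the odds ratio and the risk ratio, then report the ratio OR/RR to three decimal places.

Cells: a = 1755, b = 933, c = 202, d = 593.
OR = (1755·593)/(933·202) = 1040715/188466 = 5.52203
Risk in exposed = 1755/2688 = 0.65290; risk in unexposed = 202/795 = 0.25409; RR = 2.56959
OR/RR = 5.52203 / 2.56959 = 2.14899
The outcome is not rare, so the OR lies further from 1 than the RR.

2.149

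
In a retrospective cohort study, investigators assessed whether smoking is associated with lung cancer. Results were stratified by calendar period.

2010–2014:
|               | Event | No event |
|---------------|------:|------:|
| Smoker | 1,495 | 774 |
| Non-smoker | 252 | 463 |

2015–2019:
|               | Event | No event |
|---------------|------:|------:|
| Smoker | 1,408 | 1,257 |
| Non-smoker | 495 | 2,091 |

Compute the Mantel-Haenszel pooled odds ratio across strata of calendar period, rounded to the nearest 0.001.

4.311

OR_MH = Σ(aᵢdᵢ/nᵢ) / Σ(bᵢcᵢ/nᵢ), where nᵢ is the stratum total.
Stratum 1 (2010–2014): n = 2984; a·d/n = 1495·463/2984 = 231.9655; b·c/n = 774·252/2984 = 65.3646
Stratum 2 (2015–2019): n = 5251; a·d/n = 1408·2091/5251 = 560.6795; b·c/n = 1257·495/5251 = 118.4946
OR_MH = (231.9655 + 560.6795) / (65.3646 + 118.4946) = 792.6450 / 183.8592 = 4.31115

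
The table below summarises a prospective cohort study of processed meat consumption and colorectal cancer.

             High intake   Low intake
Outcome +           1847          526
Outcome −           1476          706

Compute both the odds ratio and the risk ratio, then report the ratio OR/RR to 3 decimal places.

1.290

Reading the table with exposure as columns: a = 1847 (High intake, case), b = 1476 (High intake, non-case), c = 526 (Low intake, case), d = 706.
OR = (1847·706)/(1476·526) = 1303982/776376 = 1.67958
Risk in exposed = 1847/3323 = 0.55582; risk in unexposed = 526/1232 = 0.42695; RR = 1.30185
OR/RR = 1.67958 / 1.30185 = 1.29014
The outcome is not rare, so the OR lies further from 1 than the RR.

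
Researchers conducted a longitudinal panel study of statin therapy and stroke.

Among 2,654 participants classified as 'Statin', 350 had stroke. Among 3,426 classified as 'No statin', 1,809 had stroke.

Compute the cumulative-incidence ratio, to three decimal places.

0.250

From the description: a = 350, b = 2304, c = 1809, d = 1617.
Risk in exposed = 350/2654 = 0.13188; risk in unexposed = 1809/3426 = 0.52802.
RR = 0.13188 / 0.52802 = 0.24976
The risk is 75% lower among the exposed than among the unexposed.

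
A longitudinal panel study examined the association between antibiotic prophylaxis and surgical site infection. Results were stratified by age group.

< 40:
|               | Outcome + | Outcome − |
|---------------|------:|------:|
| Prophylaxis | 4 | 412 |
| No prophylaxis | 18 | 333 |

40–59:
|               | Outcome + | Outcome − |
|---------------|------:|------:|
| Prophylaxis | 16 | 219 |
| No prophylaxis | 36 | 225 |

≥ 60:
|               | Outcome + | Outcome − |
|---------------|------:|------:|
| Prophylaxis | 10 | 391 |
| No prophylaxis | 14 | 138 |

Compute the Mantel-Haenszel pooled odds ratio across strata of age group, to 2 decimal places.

0.32

OR_MH = Σ(aᵢdᵢ/nᵢ) / Σ(bᵢcᵢ/nᵢ), where nᵢ is the stratum total.
Stratum 1 (< 40): n = 767; a·d/n = 4·333/767 = 1.7366; b·c/n = 412·18/767 = 9.6688
Stratum 2 (40–59): n = 496; a·d/n = 16·225/496 = 7.2581; b·c/n = 219·36/496 = 15.8952
Stratum 3 (≥ 60): n = 553; a·d/n = 10·138/553 = 2.4955; b·c/n = 391·14/553 = 9.8987
OR_MH = (1.7366 + 7.2581 + 2.4955) / (9.6688 + 15.8952 + 9.8987) = 11.4902 / 35.4627 = 0.32401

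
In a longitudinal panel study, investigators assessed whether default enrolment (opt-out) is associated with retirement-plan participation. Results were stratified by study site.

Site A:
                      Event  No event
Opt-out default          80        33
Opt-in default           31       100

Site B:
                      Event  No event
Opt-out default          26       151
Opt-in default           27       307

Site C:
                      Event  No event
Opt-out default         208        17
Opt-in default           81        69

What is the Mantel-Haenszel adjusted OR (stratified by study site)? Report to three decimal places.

OR_MH = Σ(aᵢdᵢ/nᵢ) / Σ(bᵢcᵢ/nᵢ), where nᵢ is the stratum total.
Stratum 1 (Site A): n = 244; a·d/n = 80·100/244 = 32.7869; b·c/n = 33·31/244 = 4.1926
Stratum 2 (Site B): n = 511; a·d/n = 26·307/511 = 15.6204; b·c/n = 151·27/511 = 7.9785
Stratum 3 (Site C): n = 375; a·d/n = 208·69/375 = 38.2720; b·c/n = 17·81/375 = 3.6720
OR_MH = (32.7869 + 15.6204 + 38.2720) / (4.1926 + 7.9785 + 3.6720) = 86.6792 / 15.8431 = 5.47110

5.471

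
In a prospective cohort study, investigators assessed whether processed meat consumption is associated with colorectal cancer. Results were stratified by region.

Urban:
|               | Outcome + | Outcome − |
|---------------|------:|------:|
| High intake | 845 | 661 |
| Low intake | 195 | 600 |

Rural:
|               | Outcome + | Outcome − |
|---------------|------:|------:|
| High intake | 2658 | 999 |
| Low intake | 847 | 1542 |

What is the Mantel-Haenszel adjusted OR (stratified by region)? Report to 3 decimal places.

OR_MH = Σ(aᵢdᵢ/nᵢ) / Σ(bᵢcᵢ/nᵢ), where nᵢ is the stratum total.
Stratum 1 (Urban): n = 2301; a·d/n = 845·600/2301 = 220.3390; b·c/n = 661·195/2301 = 56.0169
Stratum 2 (Rural): n = 6046; a·d/n = 2658·1542/6046 = 677.9087; b·c/n = 999·847/6046 = 139.9525
OR_MH = (220.3390 + 677.9087) / (56.0169 + 139.9525) = 898.2477 / 195.9695 = 4.58361

4.584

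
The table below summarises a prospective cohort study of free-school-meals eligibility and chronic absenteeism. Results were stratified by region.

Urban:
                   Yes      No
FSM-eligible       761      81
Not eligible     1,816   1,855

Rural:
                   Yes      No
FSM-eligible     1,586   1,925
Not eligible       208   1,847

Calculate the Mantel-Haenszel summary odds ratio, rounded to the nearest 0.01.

OR_MH = Σ(aᵢdᵢ/nᵢ) / Σ(bᵢcᵢ/nᵢ), where nᵢ is the stratum total.
Stratum 1 (Urban): n = 4513; a·d/n = 761·1855/4513 = 312.7975; b·c/n = 81·1816/4513 = 32.5938
Stratum 2 (Rural): n = 5566; a·d/n = 1586·1847/5566 = 526.2921; b·c/n = 1925·208/5566 = 71.9368
OR_MH = (312.7975 + 526.2921) / (32.5938 + 71.9368) = 839.0896 / 104.5306 = 8.02722

8.03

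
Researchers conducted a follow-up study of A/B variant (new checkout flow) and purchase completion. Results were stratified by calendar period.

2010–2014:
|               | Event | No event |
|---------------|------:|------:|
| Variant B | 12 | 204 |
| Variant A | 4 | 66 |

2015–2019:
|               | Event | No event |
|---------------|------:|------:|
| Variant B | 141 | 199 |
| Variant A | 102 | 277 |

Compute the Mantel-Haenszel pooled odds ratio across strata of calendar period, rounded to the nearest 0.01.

1.84

OR_MH = Σ(aᵢdᵢ/nᵢ) / Σ(bᵢcᵢ/nᵢ), where nᵢ is the stratum total.
Stratum 1 (2010–2014): n = 286; a·d/n = 12·66/286 = 2.7692; b·c/n = 204·4/286 = 2.8531
Stratum 2 (2015–2019): n = 719; a·d/n = 141·277/719 = 54.3213; b·c/n = 199·102/719 = 28.2309
OR_MH = (2.7692 + 54.3213) / (2.8531 + 28.2309) = 57.0905 / 31.0840 = 1.83665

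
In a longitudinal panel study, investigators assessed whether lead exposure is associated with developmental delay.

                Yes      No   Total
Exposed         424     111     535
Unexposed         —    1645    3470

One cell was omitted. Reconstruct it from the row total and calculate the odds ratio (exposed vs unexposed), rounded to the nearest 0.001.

The missing cell is in the unexposed row: 3470 − 1645 = 1825.
So a = 424, b = 111, c = 1825, d = 1645.
OR = (a·d)/(b·c) = (424 × 1645) / (111 × 1825) = 697480 / 202575 = 3.44307

3.443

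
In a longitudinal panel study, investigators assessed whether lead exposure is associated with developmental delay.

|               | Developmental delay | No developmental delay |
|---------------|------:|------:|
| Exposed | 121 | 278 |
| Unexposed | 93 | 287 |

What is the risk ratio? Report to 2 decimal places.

Cells: a = 121, b = 278, c = 93, d = 287.
Risk in exposed = 121/399 = 0.30326; risk in unexposed = 93/380 = 0.24474.
RR = 0.30326 / 0.24474 = 1.23912
The risk among the exposed is 1.24 times that among the unexposed.

1.24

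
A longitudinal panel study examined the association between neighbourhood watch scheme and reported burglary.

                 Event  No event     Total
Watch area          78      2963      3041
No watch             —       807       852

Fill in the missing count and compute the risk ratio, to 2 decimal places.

0.49

The missing cell is in the unexposed row: 852 − 807 = 45.
So a = 78, b = 2963, c = 45, d = 807.
RR = [a/(a+b)] / [c/(c+d)] = (78/3041) / (45/852) = 0.02565/0.05282 = 0.48563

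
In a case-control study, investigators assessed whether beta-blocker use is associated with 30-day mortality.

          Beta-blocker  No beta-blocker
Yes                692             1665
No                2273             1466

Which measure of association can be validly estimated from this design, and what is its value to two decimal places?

0.27

Reading the table with exposure as columns: a = 692 (Beta-blocker, case), b = 2273 (Beta-blocker, non-case), c = 1665 (No beta-blocker, case), d = 1466.
This is a case-control study: participants were sampled on outcome status, so risks in the source population cannot be estimated directly — relative risk is not valid here. The odds ratio is the appropriate measure.
OR = (a·d)/(b·c) = (692 × 1466) / (2273 × 1665) = 1014472 / 3784545 = 0.26806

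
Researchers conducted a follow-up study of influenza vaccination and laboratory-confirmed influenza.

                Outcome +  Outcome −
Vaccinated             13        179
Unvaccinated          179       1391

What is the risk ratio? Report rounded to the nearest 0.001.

0.594

Cells: a = 13, b = 179, c = 179, d = 1391.
Risk in exposed = 13/192 = 0.06771; risk in unexposed = 179/1570 = 0.11401.
RR = 0.06771 / 0.11401 = 0.59387
The risk is 41% lower among the exposed than among the unexposed.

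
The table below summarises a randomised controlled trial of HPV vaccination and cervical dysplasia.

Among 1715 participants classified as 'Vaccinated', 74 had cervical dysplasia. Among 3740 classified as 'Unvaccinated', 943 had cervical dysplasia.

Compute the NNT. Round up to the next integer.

5

Risk in treated group = 74/1715 = 0.04315; risk in control = 943/3740 = 0.25214.
Absolute risk reduction = 0.25214 − 0.04315 = 0.20899
NNT = 1 / ARR = 1 / 0.20899 = 4.785 → round up → 5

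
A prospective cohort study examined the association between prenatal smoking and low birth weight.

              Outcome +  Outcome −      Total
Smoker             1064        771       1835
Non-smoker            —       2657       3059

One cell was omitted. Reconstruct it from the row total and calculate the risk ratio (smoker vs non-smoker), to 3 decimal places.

The missing cell is in the unexposed row: 3059 − 2657 = 402.
So a = 1064, b = 771, c = 402, d = 2657.
RR = [a/(a+b)] / [c/(c+d)] = (1064/1835) / (402/3059) = 0.57984/0.13142 = 4.41224

4.412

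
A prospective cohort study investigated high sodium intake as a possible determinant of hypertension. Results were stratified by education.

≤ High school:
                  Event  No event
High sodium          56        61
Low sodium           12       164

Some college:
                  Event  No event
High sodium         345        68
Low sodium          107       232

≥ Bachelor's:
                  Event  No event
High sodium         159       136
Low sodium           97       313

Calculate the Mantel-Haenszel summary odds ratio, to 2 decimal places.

6.75

OR_MH = Σ(aᵢdᵢ/nᵢ) / Σ(bᵢcᵢ/nᵢ), where nᵢ is the stratum total.
Stratum 1 (≤ High school): n = 293; a·d/n = 56·164/293 = 31.3447; b·c/n = 61·12/293 = 2.4983
Stratum 2 (Some college): n = 752; a·d/n = 345·232/752 = 106.4362; b·c/n = 68·107/752 = 9.6755
Stratum 3 (≥ Bachelor's): n = 705; a·d/n = 159·313/705 = 70.5915; b·c/n = 136·97/705 = 18.7121
OR_MH = (31.3447 + 106.4362 + 70.5915) / (2.4983 + 9.6755 + 18.7121) = 208.3724 / 30.8859 = 6.74652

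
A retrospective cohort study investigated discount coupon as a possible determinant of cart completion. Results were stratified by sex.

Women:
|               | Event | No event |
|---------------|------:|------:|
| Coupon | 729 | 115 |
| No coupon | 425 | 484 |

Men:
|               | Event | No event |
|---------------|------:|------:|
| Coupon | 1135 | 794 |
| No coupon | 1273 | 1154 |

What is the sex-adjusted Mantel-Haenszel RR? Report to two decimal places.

1.32

RR_MH = Σ(aᵢ·n₀ᵢ/nᵢ) / Σ(cᵢ·n₁ᵢ/nᵢ), with n₁ᵢ = aᵢ+bᵢ (exposed), n₀ᵢ = cᵢ+dᵢ (unexposed), nᵢ = n₁ᵢ+n₀ᵢ.
Stratum 1 (Women): n₁ = 844, n₀ = 909, n = 1753; a·n₀/n = 729·909/1753 = 378.0154; c·n₁/n = 425·844/1753 = 204.6207
Stratum 2 (Men): n₁ = 1929, n₀ = 2427, n = 4356; a·n₀/n = 1135·2427/4356 = 632.3795; c·n₁/n = 1273·1929/4356 = 563.7321
RR_MH = (378.0154 + 632.3795) / (204.6207 + 563.7321) = 1010.3949 / 768.3527 = 1.31501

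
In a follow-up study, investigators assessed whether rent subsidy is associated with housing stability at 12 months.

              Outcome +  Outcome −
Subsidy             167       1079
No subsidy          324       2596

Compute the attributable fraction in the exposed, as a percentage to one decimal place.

17.2

Cells: a = 167, b = 1079, c = 324, d = 2596.
Risk in exposed = 167/1246 = 0.13403; risk in unexposed = 324/2920 = 0.11096.
RR = 0.13403/0.11096 = 1.20791
AR% = (RR − 1)/RR × 100 = (1.20791 − 1)/1.20791 × 100 = 17.2127%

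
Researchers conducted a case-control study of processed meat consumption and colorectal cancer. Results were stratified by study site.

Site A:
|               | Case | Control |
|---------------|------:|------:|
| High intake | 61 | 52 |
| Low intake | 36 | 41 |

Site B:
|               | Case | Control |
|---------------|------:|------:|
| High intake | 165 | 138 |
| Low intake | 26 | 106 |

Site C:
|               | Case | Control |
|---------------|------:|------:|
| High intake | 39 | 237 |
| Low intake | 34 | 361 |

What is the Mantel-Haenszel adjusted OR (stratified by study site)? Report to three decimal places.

OR_MH = Σ(aᵢdᵢ/nᵢ) / Σ(bᵢcᵢ/nᵢ), where nᵢ is the stratum total.
Stratum 1 (Site A): n = 190; a·d/n = 61·41/190 = 13.1632; b·c/n = 52·36/190 = 9.8526
Stratum 2 (Site B): n = 435; a·d/n = 165·106/435 = 40.2069; b·c/n = 138·26/435 = 8.2483
Stratum 3 (Site C): n = 671; a·d/n = 39·361/671 = 20.9821; b·c/n = 237·34/671 = 12.0089
OR_MH = (13.1632 + 40.2069 + 20.9821) / (9.8526 + 8.2483 + 12.0089) = 74.3522 / 30.1098 = 2.46936

2.469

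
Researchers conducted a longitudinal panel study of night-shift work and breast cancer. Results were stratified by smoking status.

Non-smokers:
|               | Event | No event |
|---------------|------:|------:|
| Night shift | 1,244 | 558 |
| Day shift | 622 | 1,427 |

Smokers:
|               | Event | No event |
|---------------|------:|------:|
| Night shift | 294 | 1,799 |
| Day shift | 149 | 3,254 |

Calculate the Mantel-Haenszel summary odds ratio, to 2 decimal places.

4.57

OR_MH = Σ(aᵢdᵢ/nᵢ) / Σ(bᵢcᵢ/nᵢ), where nᵢ is the stratum total.
Stratum 1 (Non-smokers): n = 3851; a·d/n = 1244·1427/3851 = 460.9681; b·c/n = 558·622/3851 = 90.1262
Stratum 2 (Smokers): n = 5496; a·d/n = 294·3254/5496 = 174.0677; b·c/n = 1799·149/5496 = 48.7720
OR_MH = (460.9681 + 174.0677) / (90.1262 + 48.7720) = 635.0357 / 138.8982 = 4.57195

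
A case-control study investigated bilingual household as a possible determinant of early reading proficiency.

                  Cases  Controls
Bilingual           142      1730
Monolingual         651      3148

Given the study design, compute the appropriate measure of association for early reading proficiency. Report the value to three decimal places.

Cells: a = 142, b = 1730, c = 651, d = 3148.
This is a case-control study: participants were sampled on outcome status, so risks in the source population cannot be estimated directly — relative risk is not valid here. The odds ratio is the appropriate measure.
OR = (a·d)/(b·c) = (142 × 3148) / (1730 × 651) = 447016 / 1126230 = 0.39691

0.397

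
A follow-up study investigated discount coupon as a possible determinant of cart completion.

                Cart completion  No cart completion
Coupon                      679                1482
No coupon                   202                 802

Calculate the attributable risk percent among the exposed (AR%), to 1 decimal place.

36.0

Cells: a = 679, b = 1482, c = 202, d = 802.
Risk in exposed = 679/2161 = 0.31421; risk in unexposed = 202/1004 = 0.20120.
RR = 0.31421/0.20120 = 1.56170
AR% = (RR − 1)/RR × 100 = (1.56170 − 1)/1.56170 × 100 = 35.9672%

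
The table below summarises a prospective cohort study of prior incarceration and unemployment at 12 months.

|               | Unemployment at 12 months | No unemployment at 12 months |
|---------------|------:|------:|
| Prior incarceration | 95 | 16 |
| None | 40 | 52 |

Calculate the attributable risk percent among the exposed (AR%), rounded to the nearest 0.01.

49.20

Cells: a = 95, b = 16, c = 40, d = 52.
Risk in exposed = 95/111 = 0.85586; risk in unexposed = 40/92 = 0.43478.
RR = 0.85586/0.43478 = 1.96847
AR% = (RR − 1)/RR × 100 = (1.96847 − 1)/1.96847 × 100 = 49.1991%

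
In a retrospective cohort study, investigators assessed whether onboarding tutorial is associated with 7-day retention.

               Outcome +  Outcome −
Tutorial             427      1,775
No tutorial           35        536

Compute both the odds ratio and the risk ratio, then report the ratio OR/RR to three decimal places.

Cells: a = 427, b = 1775, c = 35, d = 536.
OR = (427·536)/(1775·35) = 228872/62125 = 3.68406
Risk in exposed = 427/2202 = 0.19391; risk in unexposed = 35/571 = 0.06130; RR = 3.16358
OR/RR = 3.68406 / 3.16358 = 1.16452
The outcome is not rare, so the OR lies further from 1 than the RR.

1.165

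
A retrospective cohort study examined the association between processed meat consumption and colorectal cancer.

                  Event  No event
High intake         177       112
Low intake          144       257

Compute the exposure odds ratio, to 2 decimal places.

Cells: a = 177, b = 112, c = 144, d = 257.
OR = (a·d)/(b·c) = (177 × 257) / (112 × 144) = 45489 / 16128 = 2.82050
The odds of colorectal cancer are about 2.82 times as high in the high intake group.

2.82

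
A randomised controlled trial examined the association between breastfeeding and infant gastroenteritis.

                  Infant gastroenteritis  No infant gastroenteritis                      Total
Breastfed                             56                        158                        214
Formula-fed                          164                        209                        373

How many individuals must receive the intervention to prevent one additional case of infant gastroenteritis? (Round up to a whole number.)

Risk in treated group = 56/214 = 0.26168; risk in control = 164/373 = 0.43968.
Absolute risk reduction = 0.43968 − 0.26168 = 0.17800
NNT = 1 / ARR = 1 / 0.17800 = 5.618 → round up → 6

6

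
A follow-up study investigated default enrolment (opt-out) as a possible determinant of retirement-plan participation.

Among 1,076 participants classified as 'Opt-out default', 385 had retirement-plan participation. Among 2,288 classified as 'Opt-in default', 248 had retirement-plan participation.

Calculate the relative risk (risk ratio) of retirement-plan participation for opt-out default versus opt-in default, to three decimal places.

From the description: a = 385, b = 691, c = 248, d = 2040.
Risk in exposed = 385/1076 = 0.35781; risk in unexposed = 248/2288 = 0.10839.
RR = 0.35781 / 0.10839 = 3.30106
The risk among the exposed is 3.30 times that among the unexposed.

3.301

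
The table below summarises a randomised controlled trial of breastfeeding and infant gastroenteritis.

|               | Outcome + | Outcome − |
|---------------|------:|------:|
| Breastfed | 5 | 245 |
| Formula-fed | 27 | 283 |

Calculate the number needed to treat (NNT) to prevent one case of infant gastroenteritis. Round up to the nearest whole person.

Risk in treated group = 5/250 = 0.02000; risk in control = 27/310 = 0.08710.
Absolute risk reduction = 0.08710 − 0.02000 = 0.06710
NNT = 1 / ARR = 1 / 0.06710 = 14.904 → round up → 15

15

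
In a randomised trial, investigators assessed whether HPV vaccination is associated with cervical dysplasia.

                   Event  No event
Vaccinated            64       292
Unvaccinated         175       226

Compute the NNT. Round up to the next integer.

Risk in treated group = 64/356 = 0.17978; risk in control = 175/401 = 0.43641.
Absolute risk reduction = 0.43641 − 0.17978 = 0.25663
NNT = 1 / ARR = 1 / 0.25663 = 3.897 → round up → 4

4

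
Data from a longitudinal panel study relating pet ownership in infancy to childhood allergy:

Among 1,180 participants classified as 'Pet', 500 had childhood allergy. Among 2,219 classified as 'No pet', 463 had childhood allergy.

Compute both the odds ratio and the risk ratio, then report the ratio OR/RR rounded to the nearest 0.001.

From the description: a = 500, b = 680, c = 463, d = 1756.
OR = (500·1756)/(680·463) = 878000/314840 = 2.78872
Risk in exposed = 500/1180 = 0.42373; risk in unexposed = 463/2219 = 0.20865; RR = 2.03079
OR/RR = 2.78872 / 2.03079 = 1.37322
The outcome is not rare, so the OR lies further from 1 than the RR.

1.373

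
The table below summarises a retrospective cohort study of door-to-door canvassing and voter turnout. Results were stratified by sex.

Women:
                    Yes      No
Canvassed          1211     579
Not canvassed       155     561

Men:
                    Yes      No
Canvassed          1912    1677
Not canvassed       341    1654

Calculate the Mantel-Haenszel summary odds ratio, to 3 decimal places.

6.059

OR_MH = Σ(aᵢdᵢ/nᵢ) / Σ(bᵢcᵢ/nᵢ), where nᵢ is the stratum total.
Stratum 1 (Women): n = 2506; a·d/n = 1211·561/2506 = 271.0978; b·c/n = 579·155/2506 = 35.8121
Stratum 2 (Men): n = 5584; a·d/n = 1912·1654/5584 = 566.3410; b·c/n = 1677·341/5584 = 102.4099
OR_MH = (271.0978 + 566.3410) / (35.8121 + 102.4099) = 837.4387 / 138.2220 = 6.05865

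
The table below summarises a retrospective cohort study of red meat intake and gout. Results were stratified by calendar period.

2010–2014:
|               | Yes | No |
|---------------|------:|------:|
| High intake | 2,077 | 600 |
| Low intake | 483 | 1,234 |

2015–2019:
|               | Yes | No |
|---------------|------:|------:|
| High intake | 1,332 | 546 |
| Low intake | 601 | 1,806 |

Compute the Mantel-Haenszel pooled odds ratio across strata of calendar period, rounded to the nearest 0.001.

OR_MH = Σ(aᵢdᵢ/nᵢ) / Σ(bᵢcᵢ/nᵢ), where nᵢ is the stratum total.
Stratum 1 (2010–2014): n = 4394; a·d/n = 2077·1234/4394 = 583.2995; b·c/n = 600·483/4394 = 65.9536
Stratum 2 (2015–2019): n = 4285; a·d/n = 1332·1806/4285 = 561.3984; b·c/n = 546·601/4285 = 76.5802
OR_MH = (583.2995 + 561.3984) / (65.9536 + 76.5802) = 1144.6979 / 142.5337 = 8.03107

8.031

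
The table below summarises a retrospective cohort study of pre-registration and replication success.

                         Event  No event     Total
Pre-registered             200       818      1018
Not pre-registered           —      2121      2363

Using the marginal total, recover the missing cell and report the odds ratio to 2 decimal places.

2.14

The missing cell is in the unexposed row: 2363 − 2121 = 242.
So a = 200, b = 818, c = 242, d = 2121.
OR = (a·d)/(b·c) = (200 × 2121) / (818 × 242) = 424200 / 197956 = 2.14290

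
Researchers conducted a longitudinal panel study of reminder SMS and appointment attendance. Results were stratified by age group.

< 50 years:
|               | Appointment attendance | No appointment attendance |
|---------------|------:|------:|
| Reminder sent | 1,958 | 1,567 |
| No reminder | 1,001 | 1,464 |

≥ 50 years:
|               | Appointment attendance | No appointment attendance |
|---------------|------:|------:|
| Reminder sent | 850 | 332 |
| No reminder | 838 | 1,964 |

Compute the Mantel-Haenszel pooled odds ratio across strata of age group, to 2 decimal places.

2.71

OR_MH = Σ(aᵢdᵢ/nᵢ) / Σ(bᵢcᵢ/nᵢ), where nᵢ is the stratum total.
Stratum 1 (< 50 years): n = 5990; a·d/n = 1958·1464/5990 = 478.5496; b·c/n = 1567·1001/5990 = 261.8643
Stratum 2 (≥ 50 years): n = 3984; a·d/n = 850·1964/3984 = 419.0261; b·c/n = 332·838/3984 = 69.8333
OR_MH = (478.5496 + 419.0261) / (261.8643 + 69.8333) = 897.5757 / 331.6976 = 2.70601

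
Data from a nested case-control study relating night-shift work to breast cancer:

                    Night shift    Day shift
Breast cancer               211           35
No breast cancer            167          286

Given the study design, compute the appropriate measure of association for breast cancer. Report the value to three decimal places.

10.324

Reading the table with exposure as columns: a = 211 (Night shift, case), b = 167 (Night shift, non-case), c = 35 (Day shift, case), d = 286.
This is a nested case-control study: participants were sampled on outcome status, so risks in the source population cannot be estimated directly — relative risk is not valid here. The odds ratio is the appropriate measure.
OR = (a·d)/(b·c) = (211 × 286) / (167 × 35) = 60346 / 5845 = 10.32438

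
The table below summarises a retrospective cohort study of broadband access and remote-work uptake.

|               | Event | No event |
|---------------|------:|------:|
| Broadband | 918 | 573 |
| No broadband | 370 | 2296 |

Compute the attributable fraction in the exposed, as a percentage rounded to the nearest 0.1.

Cells: a = 918, b = 573, c = 370, d = 2296.
Risk in exposed = 918/1491 = 0.61569; risk in unexposed = 370/2666 = 0.13878.
RR = 0.61569/0.13878 = 4.43633
AR% = (RR − 1)/RR × 100 = (4.43633 − 1)/4.43633 × 100 = 77.4588%

77.5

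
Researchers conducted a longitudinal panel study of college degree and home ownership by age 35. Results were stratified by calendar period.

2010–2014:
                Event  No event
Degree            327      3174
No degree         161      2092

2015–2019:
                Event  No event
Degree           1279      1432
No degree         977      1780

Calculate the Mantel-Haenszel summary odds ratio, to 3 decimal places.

1.553

OR_MH = Σ(aᵢdᵢ/nᵢ) / Σ(bᵢcᵢ/nᵢ), where nᵢ is the stratum total.
Stratum 1 (2010–2014): n = 5754; a·d/n = 327·2092/5754 = 118.8884; b·c/n = 3174·161/5754 = 88.8102
Stratum 2 (2015–2019): n = 5468; a·d/n = 1279·1780/5468 = 416.3533; b·c/n = 1432·977/5468 = 255.8639
OR_MH = (118.8884 + 416.3533) / (88.8102 + 255.8639) = 535.2418 / 344.6742 = 1.55289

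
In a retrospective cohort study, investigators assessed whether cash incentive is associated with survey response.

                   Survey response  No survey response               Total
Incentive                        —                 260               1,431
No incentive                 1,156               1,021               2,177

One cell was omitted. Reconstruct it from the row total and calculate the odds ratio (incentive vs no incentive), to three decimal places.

3.978

The missing cell is in the exposed row: 1431 − 260 = 1171.
So a = 1171, b = 260, c = 1156, d = 1021.
OR = (a·d)/(b·c) = (1171 × 1021) / (260 × 1156) = 1195591 / 300560 = 3.97788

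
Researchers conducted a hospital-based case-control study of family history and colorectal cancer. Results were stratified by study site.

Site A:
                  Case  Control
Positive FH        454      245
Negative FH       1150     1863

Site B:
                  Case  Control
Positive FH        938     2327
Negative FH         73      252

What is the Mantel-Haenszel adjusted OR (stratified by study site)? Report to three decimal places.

2.384

OR_MH = Σ(aᵢdᵢ/nᵢ) / Σ(bᵢcᵢ/nᵢ), where nᵢ is the stratum total.
Stratum 1 (Site A): n = 3712; a·d/n = 454·1863/3712 = 227.8561; b·c/n = 245·1150/3712 = 75.9025
Stratum 2 (Site B): n = 3590; a·d/n = 938·252/3590 = 65.8429; b·c/n = 2327·73/3590 = 47.3178
OR_MH = (227.8561 + 65.8429) / (75.9025 + 47.3178) = 293.6990 / 123.2203 = 2.38353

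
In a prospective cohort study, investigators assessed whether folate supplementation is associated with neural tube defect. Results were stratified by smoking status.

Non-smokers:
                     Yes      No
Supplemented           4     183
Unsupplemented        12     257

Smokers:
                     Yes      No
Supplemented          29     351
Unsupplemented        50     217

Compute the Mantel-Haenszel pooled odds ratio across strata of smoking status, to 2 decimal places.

0.38

OR_MH = Σ(aᵢdᵢ/nᵢ) / Σ(bᵢcᵢ/nᵢ), where nᵢ is the stratum total.
Stratum 1 (Non-smokers): n = 456; a·d/n = 4·257/456 = 2.2544; b·c/n = 183·12/456 = 4.8158
Stratum 2 (Smokers): n = 647; a·d/n = 29·217/647 = 9.7264; b·c/n = 351·50/647 = 27.1252
OR_MH = (2.2544 + 9.7264) / (4.8158 + 27.1252) = 11.9808 / 31.9410 = 0.37509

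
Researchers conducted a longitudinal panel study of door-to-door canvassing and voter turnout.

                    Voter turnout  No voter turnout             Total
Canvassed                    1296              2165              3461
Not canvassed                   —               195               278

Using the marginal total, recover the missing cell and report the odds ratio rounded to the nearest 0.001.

The missing cell is in the unexposed row: 278 − 195 = 83.
So a = 1296, b = 2165, c = 83, d = 195.
OR = (a·d)/(b·c) = (1296 × 195) / (2165 × 83) = 252720 / 179695 = 1.40638

1.406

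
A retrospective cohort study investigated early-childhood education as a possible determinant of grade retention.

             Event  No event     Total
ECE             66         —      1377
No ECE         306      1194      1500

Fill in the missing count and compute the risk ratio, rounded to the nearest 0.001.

0.235

The missing cell is in the exposed row: 1377 − 66 = 1311.
So a = 66, b = 1311, c = 306, d = 1194.
RR = [a/(a+b)] / [c/(c+d)] = (66/1377) / (306/1500) = 0.04793/0.20400 = 0.23495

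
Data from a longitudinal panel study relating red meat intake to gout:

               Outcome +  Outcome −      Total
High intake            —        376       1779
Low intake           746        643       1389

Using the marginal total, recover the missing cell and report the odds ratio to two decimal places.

3.22

The missing cell is in the exposed row: 1779 − 376 = 1403.
So a = 1403, b = 376, c = 746, d = 643.
OR = (a·d)/(b·c) = (1403 × 643) / (376 × 746) = 902129 / 280496 = 3.21619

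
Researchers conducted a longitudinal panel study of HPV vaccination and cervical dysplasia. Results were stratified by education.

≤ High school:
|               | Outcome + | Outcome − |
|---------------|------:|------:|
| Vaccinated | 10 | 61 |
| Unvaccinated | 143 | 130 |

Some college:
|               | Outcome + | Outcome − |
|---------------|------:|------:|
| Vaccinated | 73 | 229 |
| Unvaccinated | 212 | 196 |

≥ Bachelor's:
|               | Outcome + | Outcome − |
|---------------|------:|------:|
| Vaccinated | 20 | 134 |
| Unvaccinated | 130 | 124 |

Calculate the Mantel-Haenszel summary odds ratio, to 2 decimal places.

OR_MH = Σ(aᵢdᵢ/nᵢ) / Σ(bᵢcᵢ/nᵢ), where nᵢ is the stratum total.
Stratum 1 (≤ High school): n = 344; a·d/n = 10·130/344 = 3.7791; b·c/n = 61·143/344 = 25.3576
Stratum 2 (Some college): n = 710; a·d/n = 73·196/710 = 20.1521; b·c/n = 229·212/710 = 68.3775
Stratum 3 (≥ Bachelor's): n = 408; a·d/n = 20·124/408 = 6.0784; b·c/n = 134·130/408 = 42.6961
OR_MH = (3.7791 + 20.1521 + 6.0784) / (25.3576 + 68.3775 + 42.6961) = 30.0096 / 136.4311 = 0.21996

0.22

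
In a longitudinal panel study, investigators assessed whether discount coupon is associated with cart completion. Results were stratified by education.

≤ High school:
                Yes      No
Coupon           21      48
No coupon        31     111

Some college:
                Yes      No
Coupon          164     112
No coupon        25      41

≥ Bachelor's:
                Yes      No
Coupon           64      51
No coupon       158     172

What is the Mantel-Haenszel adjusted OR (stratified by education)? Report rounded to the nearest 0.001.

1.663

OR_MH = Σ(aᵢdᵢ/nᵢ) / Σ(bᵢcᵢ/nᵢ), where nᵢ is the stratum total.
Stratum 1 (≤ High school): n = 211; a·d/n = 21·111/211 = 11.0474; b·c/n = 48·31/211 = 7.0521
Stratum 2 (Some college): n = 342; a·d/n = 164·41/342 = 19.6608; b·c/n = 112·25/342 = 8.1871
Stratum 3 (≥ Bachelor's): n = 445; a·d/n = 64·172/445 = 24.7371; b·c/n = 51·158/445 = 18.1079
OR_MH = (11.0474 + 19.6608 + 24.7371) / (7.0521 + 8.1871 + 18.1079) = 55.4453 / 33.3471 = 1.66267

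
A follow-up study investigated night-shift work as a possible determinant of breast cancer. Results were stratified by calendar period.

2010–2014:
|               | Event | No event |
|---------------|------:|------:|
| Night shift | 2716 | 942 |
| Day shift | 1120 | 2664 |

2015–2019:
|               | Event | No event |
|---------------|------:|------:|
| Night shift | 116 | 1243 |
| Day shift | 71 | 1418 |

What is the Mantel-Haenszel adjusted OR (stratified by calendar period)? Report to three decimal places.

OR_MH = Σ(aᵢdᵢ/nᵢ) / Σ(bᵢcᵢ/nᵢ), where nᵢ is the stratum total.
Stratum 1 (2010–2014): n = 7442; a·d/n = 2716·2664/7442 = 972.2419; b·c/n = 942·1120/7442 = 141.7683
Stratum 2 (2015–2019): n = 2848; a·d/n = 116·1418/2848 = 57.7556; b·c/n = 1243·71/2848 = 30.9877
OR_MH = (972.2419 + 57.7556) / (141.7683 + 30.9877) = 1029.9975 / 172.7561 = 5.96215

5.962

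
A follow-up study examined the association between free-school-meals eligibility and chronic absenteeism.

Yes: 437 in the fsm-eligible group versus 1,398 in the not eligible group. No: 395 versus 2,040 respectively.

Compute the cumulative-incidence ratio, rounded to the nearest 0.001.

From the description: a = 437, b = 395, c = 1398, d = 2040.
Risk in exposed = 437/832 = 0.52524; risk in unexposed = 1398/3438 = 0.40663.
RR = 0.52524 / 0.40663 = 1.29169
The risk among the exposed is 1.29 times that among the unexposed.

1.292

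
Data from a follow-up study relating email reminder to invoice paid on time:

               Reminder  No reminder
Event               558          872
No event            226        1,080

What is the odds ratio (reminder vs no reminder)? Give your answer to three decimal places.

3.058

Reading the table with exposure as columns: a = 558 (Reminder, case), b = 226 (Reminder, non-case), c = 872 (No reminder, case), d = 1080.
OR = (a·d)/(b·c) = (558 × 1080) / (226 × 872) = 602640 / 197072 = 3.05797
The odds of invoice paid on time are about 3.06 times as high in the reminder group.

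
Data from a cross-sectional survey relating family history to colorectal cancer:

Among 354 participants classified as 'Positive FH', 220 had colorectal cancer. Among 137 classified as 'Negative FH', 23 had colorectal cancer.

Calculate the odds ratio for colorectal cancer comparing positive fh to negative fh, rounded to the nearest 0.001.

From the description: a = 220, b = 134, c = 23, d = 114.
OR = (a·d)/(b·c) = (220 × 114) / (134 × 23) = 25080 / 3082 = 8.13757
The odds of colorectal cancer are about 8.14 times as high in the positive fh group.

8.138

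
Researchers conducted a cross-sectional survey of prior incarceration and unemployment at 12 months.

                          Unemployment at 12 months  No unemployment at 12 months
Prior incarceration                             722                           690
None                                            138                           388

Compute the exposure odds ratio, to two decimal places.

2.94

Cells: a = 722, b = 690, c = 138, d = 388.
OR = (a·d)/(b·c) = (722 × 388) / (690 × 138) = 280136 / 95220 = 2.94199
The odds of unemployment at 12 months are about 2.94 times as high in the prior incarceration group.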